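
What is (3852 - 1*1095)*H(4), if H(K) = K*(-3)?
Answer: -33084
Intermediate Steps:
H(K) = -3*K
(3852 - 1*1095)*H(4) = (3852 - 1*1095)*(-3*4) = (3852 - 1095)*(-12) = 2757*(-12) = -33084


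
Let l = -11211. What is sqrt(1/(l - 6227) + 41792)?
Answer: sqrt(12708271991010)/17438 ≈ 204.43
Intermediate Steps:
sqrt(1/(l - 6227) + 41792) = sqrt(1/(-11211 - 6227) + 41792) = sqrt(1/(-17438) + 41792) = sqrt(-1/17438 + 41792) = sqrt(728768895/17438) = sqrt(12708271991010)/17438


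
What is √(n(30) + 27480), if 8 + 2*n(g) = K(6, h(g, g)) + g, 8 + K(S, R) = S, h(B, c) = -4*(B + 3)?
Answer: √27490 ≈ 165.80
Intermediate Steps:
h(B, c) = -12 - 4*B (h(B, c) = -4*(3 + B) = -12 - 4*B)
K(S, R) = -8 + S
n(g) = -5 + g/2 (n(g) = -4 + ((-8 + 6) + g)/2 = -4 + (-2 + g)/2 = -4 + (-1 + g/2) = -5 + g/2)
√(n(30) + 27480) = √((-5 + (½)*30) + 27480) = √((-5 + 15) + 27480) = √(10 + 27480) = √27490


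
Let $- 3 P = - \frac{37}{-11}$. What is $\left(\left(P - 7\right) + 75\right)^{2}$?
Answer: $\frac{4870849}{1089} \approx 4472.8$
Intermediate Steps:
$P = - \frac{37}{33}$ ($P = - \frac{\left(-37\right) \frac{1}{-11}}{3} = - \frac{\left(-37\right) \left(- \frac{1}{11}\right)}{3} = \left(- \frac{1}{3}\right) \frac{37}{11} = - \frac{37}{33} \approx -1.1212$)
$\left(\left(P - 7\right) + 75\right)^{2} = \left(\left(- \frac{37}{33} - 7\right) + 75\right)^{2} = \left(- \frac{268}{33} + 75\right)^{2} = \left(\frac{2207}{33}\right)^{2} = \frac{4870849}{1089}$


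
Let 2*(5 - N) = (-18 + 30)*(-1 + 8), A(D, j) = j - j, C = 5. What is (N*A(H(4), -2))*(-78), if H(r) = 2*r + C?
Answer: 0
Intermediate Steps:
H(r) = 5 + 2*r (H(r) = 2*r + 5 = 5 + 2*r)
A(D, j) = 0
N = -37 (N = 5 - (-18 + 30)*(-1 + 8)/2 = 5 - 6*7 = 5 - ½*84 = 5 - 42 = -37)
(N*A(H(4), -2))*(-78) = -37*0*(-78) = 0*(-78) = 0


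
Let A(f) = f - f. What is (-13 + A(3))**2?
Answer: 169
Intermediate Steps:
A(f) = 0
(-13 + A(3))**2 = (-13 + 0)**2 = (-13)**2 = 169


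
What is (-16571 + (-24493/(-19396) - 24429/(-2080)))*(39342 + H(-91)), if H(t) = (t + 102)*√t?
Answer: -252700607954913/387920 - 141309881933*I*√91/775840 ≈ -6.5142e+8 - 1.7375e+6*I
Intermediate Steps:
H(t) = √t*(102 + t) (H(t) = (102 + t)*√t = √t*(102 + t))
(-16571 + (-24493/(-19396) - 24429/(-2080)))*(39342 + H(-91)) = (-16571 + (-24493/(-19396) - 24429/(-2080)))*(39342 + √(-91)*(102 - 91)) = (-16571 + (-24493*(-1/19396) - 24429*(-1/2080)))*(39342 + (I*√91)*11) = (-16571 + (24493/19396 + 24429/2080))*(39342 + 11*I*√91) = (-16571 + 10091737/775840)*(39342 + 11*I*√91) = -12846352903*(39342 + 11*I*√91)/775840 = -252700607954913/387920 - 141309881933*I*√91/775840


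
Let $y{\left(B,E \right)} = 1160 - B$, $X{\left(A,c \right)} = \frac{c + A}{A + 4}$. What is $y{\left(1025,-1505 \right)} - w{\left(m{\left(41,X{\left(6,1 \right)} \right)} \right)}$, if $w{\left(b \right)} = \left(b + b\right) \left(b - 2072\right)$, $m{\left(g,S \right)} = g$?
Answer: $166677$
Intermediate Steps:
$X{\left(A,c \right)} = \frac{A + c}{4 + A}$
$w{\left(b \right)} = 2 b \left(-2072 + b\right)$
$y{\left(1025,-1505 \right)} - w{\left(m{\left(41,X{\left(6,1 \right)} \right)} \right)} = \left(1160 - 1025\right) - 2 \cdot 41 \left(-2072 + 41\right) = \left(1160 - 1025\right) - 2 \cdot 41 \left(-2031\right) = 135 - -166542 = 135 + 166542 = 166677$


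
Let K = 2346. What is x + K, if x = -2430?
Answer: -84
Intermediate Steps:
x + K = -2430 + 2346 = -84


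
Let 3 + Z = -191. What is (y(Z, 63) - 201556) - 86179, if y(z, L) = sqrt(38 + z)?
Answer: -287735 + 2*I*sqrt(39) ≈ -2.8774e+5 + 12.49*I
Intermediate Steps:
Z = -194 (Z = -3 - 191 = -194)
(y(Z, 63) - 201556) - 86179 = (sqrt(38 - 194) - 201556) - 86179 = (sqrt(-156) - 201556) - 86179 = (2*I*sqrt(39) - 201556) - 86179 = (-201556 + 2*I*sqrt(39)) - 86179 = -287735 + 2*I*sqrt(39)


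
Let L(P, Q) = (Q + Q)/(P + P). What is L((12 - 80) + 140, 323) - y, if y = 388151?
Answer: -27946549/72 ≈ -3.8815e+5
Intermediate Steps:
L(P, Q) = Q/P (L(P, Q) = (2*Q)/((2*P)) = (2*Q)*(1/(2*P)) = Q/P)
L((12 - 80) + 140, 323) - y = 323/((12 - 80) + 140) - 1*388151 = 323/(-68 + 140) - 388151 = 323/72 - 388151 = -27946549/72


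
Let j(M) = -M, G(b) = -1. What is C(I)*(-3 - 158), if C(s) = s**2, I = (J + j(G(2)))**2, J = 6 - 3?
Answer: -41216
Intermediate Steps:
J = 3
I = 16 (I = (3 - 1*(-1))**2 = (3 + 1)**2 = 4**2 = 16)
C(I)*(-3 - 158) = 16**2*(-3 - 158) = 256*(-161) = -41216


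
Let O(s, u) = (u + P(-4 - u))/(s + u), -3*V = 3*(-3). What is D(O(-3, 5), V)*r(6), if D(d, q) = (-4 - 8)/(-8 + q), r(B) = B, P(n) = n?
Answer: 72/5 ≈ 14.400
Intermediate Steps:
V = 3 (V = -(-3) = -⅓*(-9) = 3)
O(s, u) = -4/(s + u) (O(s, u) = (u + (-4 - u))/(s + u) = -4/(s + u))
D(d, q) = -12/(-8 + q)
D(O(-3, 5), V)*r(6) = -12/(-8 + 3)*6 = -12/(-5)*6 = -12*(-⅕)*6 = (12/5)*6 = 72/5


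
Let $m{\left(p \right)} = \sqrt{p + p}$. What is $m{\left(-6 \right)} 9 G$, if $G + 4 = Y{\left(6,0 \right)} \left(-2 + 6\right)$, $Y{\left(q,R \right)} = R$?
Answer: $- 72 i \sqrt{3} \approx - 124.71 i$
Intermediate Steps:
$m{\left(p \right)} = \sqrt{2} \sqrt{p}$ ($m{\left(p \right)} = \sqrt{2 p} = \sqrt{2} \sqrt{p}$)
$G = -4$ ($G = -4 + 0 \left(-2 + 6\right) = -4 + 0 \cdot 4 = -4 + 0 = -4$)
$m{\left(-6 \right)} 9 G = \sqrt{2} \sqrt{-6} \cdot 9 \left(-4\right) = \sqrt{2} i \sqrt{6} \cdot 9 \left(-4\right) = 2 i \sqrt{3} \cdot 9 \left(-4\right) = 18 i \sqrt{3} \left(-4\right) = - 72 i \sqrt{3}$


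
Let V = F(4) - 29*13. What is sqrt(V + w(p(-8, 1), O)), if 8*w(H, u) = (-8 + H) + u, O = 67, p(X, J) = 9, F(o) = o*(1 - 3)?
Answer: I*sqrt(1506)/2 ≈ 19.404*I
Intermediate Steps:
F(o) = -2*o (F(o) = o*(-2) = -2*o)
V = -385 (V = -2*4 - 29*13 = -8 - 377 = -385)
w(H, u) = -1 + H/8 + u/8 (w(H, u) = ((-8 + H) + u)/8 = (-8 + H + u)/8 = -1 + H/8 + u/8)
sqrt(V + w(p(-8, 1), O)) = sqrt(-385 + (-1 + (1/8)*9 + (1/8)*67)) = sqrt(-385 + (-1 + 9/8 + 67/8)) = sqrt(-385 + 17/2) = sqrt(-753/2) = I*sqrt(1506)/2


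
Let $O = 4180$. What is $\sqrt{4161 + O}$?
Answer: $\sqrt{8341} \approx 91.329$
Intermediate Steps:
$\sqrt{4161 + O} = \sqrt{4161 + 4180} = \sqrt{8341}$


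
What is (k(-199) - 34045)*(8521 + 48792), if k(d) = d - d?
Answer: -1951221085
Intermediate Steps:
k(d) = 0
(k(-199) - 34045)*(8521 + 48792) = (0 - 34045)*(8521 + 48792) = -34045*57313 = -1951221085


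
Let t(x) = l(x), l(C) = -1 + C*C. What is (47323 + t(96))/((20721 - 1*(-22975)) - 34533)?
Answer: 56538/9163 ≈ 6.1702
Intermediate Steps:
l(C) = -1 + C**2
t(x) = -1 + x**2
(47323 + t(96))/((20721 - 1*(-22975)) - 34533) = (47323 + (-1 + 96**2))/((20721 - 1*(-22975)) - 34533) = (47323 + (-1 + 9216))/((20721 + 22975) - 34533) = (47323 + 9215)/(43696 - 34533) = 56538/9163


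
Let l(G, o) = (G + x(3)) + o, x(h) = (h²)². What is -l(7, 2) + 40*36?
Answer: 1350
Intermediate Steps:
x(h) = h⁴
l(G, o) = 81 + G + o (l(G, o) = (G + 3⁴) + o = (G + 81) + o = (81 + G) + o = 81 + G + o)
-l(7, 2) + 40*36 = -(81 + 7 + 2) + 40*36 = -1*90 + 1440 = -90 + 1440 = 1350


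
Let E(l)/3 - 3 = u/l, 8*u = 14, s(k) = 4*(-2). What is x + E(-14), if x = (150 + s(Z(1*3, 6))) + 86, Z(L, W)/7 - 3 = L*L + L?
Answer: 1893/8 ≈ 236.63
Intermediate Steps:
Z(L, W) = 21 + 7*L + 7*L**2 (Z(L, W) = 21 + 7*(L*L + L) = 21 + 7*(L**2 + L) = 21 + 7*(L + L**2) = 21 + (7*L + 7*L**2) = 21 + 7*L + 7*L**2)
s(k) = -8
u = 7/4 (u = (1/8)*14 = 7/4 ≈ 1.7500)
x = 228 (x = (150 - 8) + 86 = 142 + 86 = 228)
E(l) = 9 + 21/(4*l) (E(l) = 9 + 3*(7/(4*l)) = 9 + 21/(4*l))
x + E(-14) = 228 + (9 + (21/4)/(-14)) = 228 + (9 + (21/4)*(-1/14)) = 228 + (9 - 3/8) = 228 + 69/8 = 1893/8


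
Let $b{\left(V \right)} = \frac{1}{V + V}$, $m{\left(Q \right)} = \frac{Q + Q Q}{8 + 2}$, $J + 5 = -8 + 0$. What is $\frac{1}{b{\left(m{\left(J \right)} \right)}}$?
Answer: $\frac{156}{5} \approx 31.2$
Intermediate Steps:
$J = -13$ ($J = -5 + \left(-8 + 0\right) = -5 - 8 = -13$)
$m{\left(Q \right)} = \frac{Q}{10} + \frac{Q^{2}}{10}$ ($m{\left(Q \right)} = \frac{Q + Q^{2}}{10} = \left(Q + Q^{2}\right) \frac{1}{10} = \frac{Q}{10} + \frac{Q^{2}}{10}$)
$b{\left(V \right)} = \frac{1}{2 V}$
$\frac{1}{b{\left(m{\left(J \right)} \right)}} = \frac{1}{\frac{1}{2} \frac{1}{\frac{1}{10} \left(-13\right) \left(1 - 13\right)}} = \frac{1}{\frac{1}{2} \frac{1}{\frac{1}{10} \left(-13\right) \left(-12\right)}} = \frac{1}{\frac{1}{2} \frac{1}{\frac{78}{5}}} = \frac{1}{\frac{1}{2} \cdot \frac{5}{78}} = \frac{1}{\frac{5}{156}} = \frac{156}{5}$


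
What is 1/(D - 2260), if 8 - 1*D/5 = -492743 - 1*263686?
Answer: 1/3779925 ≈ 2.6456e-7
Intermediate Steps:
D = 3782185 (D = 40 - 5*(-492743 - 1*263686) = 40 - 5*(-492743 - 263686) = 40 - 5*(-756429) = 40 + 3782145 = 3782185)
1/(D - 2260) = 1/(3782185 - 2260) = 1/3779925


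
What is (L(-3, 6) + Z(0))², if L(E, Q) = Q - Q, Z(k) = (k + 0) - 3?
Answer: 9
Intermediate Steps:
Z(k) = -3 + k (Z(k) = k - 3 = -3 + k)
L(E, Q) = 0
(L(-3, 6) + Z(0))² = (0 + (-3 + 0))² = (0 - 3)² = (-3)² = 9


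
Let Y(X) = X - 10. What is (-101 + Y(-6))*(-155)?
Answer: 18135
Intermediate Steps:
Y(X) = -10 + X
(-101 + Y(-6))*(-155) = (-101 + (-10 - 6))*(-155) = (-101 - 16)*(-155) = -117*(-155) = 18135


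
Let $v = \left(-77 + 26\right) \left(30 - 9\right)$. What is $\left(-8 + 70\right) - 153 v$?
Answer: $163925$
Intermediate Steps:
$v = -1071$ ($v = \left(-51\right) 21 = -1071$)
$\left(-8 + 70\right) - 153 v = \left(-8 + 70\right) - -163863 = 62 + 163863 = 163925$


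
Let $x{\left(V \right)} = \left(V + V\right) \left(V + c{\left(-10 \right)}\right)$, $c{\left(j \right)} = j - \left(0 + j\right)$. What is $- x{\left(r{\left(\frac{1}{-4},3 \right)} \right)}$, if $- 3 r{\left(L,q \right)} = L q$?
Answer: $- \frac{1}{8} \approx -0.125$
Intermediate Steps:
$c{\left(j \right)} = 0$ ($c{\left(j \right)} = j - j = 0$)
$r{\left(L,q \right)} = - \frac{L q}{3}$
$x{\left(V \right)} = 2 V^{2}$ ($x{\left(V \right)} = \left(V + V\right) \left(V + 0\right) = 2 V V = 2 V^{2}$)
$- x{\left(r{\left(\frac{1}{-4},3 \right)} \right)} = - 2 \left(\left(- \frac{1}{3}\right) \frac{1}{-4} \cdot 3\right)^{2} = - 2 \left(\left(- \frac{1}{3}\right) \left(- \frac{1}{4}\right) 3\right)^{2} = - \frac{2}{16} = \left(-1\right) \frac{1}{8} = - \frac{1}{8}$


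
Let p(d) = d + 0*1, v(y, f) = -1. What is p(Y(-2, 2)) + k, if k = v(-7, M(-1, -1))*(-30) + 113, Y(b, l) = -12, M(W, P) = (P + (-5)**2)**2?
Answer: 131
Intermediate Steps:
M(W, P) = (25 + P)**2 (M(W, P) = (P + 25)**2 = (25 + P)**2)
p(d) = d (p(d) = d + 0 = d)
k = 143 (k = -1*(-30) + 113 = 30 + 113 = 143)
p(Y(-2, 2)) + k = -12 + 143 = 131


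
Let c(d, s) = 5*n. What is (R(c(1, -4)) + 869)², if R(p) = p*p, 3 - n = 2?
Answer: 799236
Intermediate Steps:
n = 1 (n = 3 - 1*2 = 3 - 2 = 1)
c(d, s) = 5 (c(d, s) = 5*1 = 5)
R(p) = p²
(R(c(1, -4)) + 869)² = (5² + 869)² = (25 + 869)² = 894² = 799236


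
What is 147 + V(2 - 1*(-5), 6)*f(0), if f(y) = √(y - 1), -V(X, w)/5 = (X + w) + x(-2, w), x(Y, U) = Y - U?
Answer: 147 - 25*I ≈ 147.0 - 25.0*I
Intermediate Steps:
V(X, w) = 10 - 5*X (V(X, w) = -5*((X + w) + (-2 - w)) = -5*(-2 + X) = 10 - 5*X)
f(y) = √(-1 + y)
147 + V(2 - 1*(-5), 6)*f(0) = 147 + (10 - 5*(2 - 1*(-5)))*√(-1 + 0) = 147 + (10 - 5*(2 + 5))*√(-1) = 147 + (10 - 5*7)*I = 147 + (10 - 35)*I = 147 - 25*I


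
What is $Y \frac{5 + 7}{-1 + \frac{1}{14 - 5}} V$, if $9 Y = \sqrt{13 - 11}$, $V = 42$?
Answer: $- 63 \sqrt{2} \approx -89.095$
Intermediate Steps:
$Y = \frac{\sqrt{2}}{9}$ ($Y = \frac{\sqrt{13 - 11}}{9} = \frac{\sqrt{2}}{9} \approx 0.15713$)
$Y \frac{5 + 7}{-1 + \frac{1}{14 - 5}} V = \frac{\sqrt{2}}{9} \frac{5 + 7}{-1 + \frac{1}{14 - 5}} \cdot 42 = \frac{\sqrt{2}}{9} \frac{12}{-1 + \frac{1}{9}} \cdot 42 = \frac{\sqrt{2}}{9} \frac{12}{- \frac{8}{9}} \cdot 42 = \frac{\sqrt{2}}{9} \cdot 12 \left(- \frac{9}{8}\right) 42 = \frac{\sqrt{2}}{9} \left(- \frac{27}{2}\right) 42 = - \frac{3 \sqrt{2}}{2} \cdot 42 = - 63 \sqrt{2}$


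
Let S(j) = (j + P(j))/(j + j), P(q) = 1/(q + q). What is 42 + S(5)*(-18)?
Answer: 1641/50 ≈ 32.820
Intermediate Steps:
P(q) = 1/(2*q)
S(j) = (j + 1/(2*j))/(2*j) (S(j) = (j + 1/(2*j))/(j + j) = (j + 1/(2*j))/((2*j)) = (j + 1/(2*j))*(1/(2*j)) = (j + 1/(2*j))/(2*j))
42 + S(5)*(-18) = 42 + (½ + (¼)/5²)*(-18) = 42 + (½ + (¼)*(1/25))*(-18) = 42 + (½ + 1/100)*(-18) = 42 + (51/100)*(-18) = 42 - 459/50 = 1641/50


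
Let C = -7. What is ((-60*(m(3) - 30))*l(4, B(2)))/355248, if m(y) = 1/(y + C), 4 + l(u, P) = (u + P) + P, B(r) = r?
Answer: 605/29604 ≈ 0.020436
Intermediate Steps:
l(u, P) = -4 + u + 2*P (l(u, P) = -4 + ((u + P) + P) = -4 + ((P + u) + P) = -4 + (u + 2*P) = -4 + u + 2*P)
m(y) = 1/(-7 + y) (m(y) = 1/(y - 7) = 1/(-7 + y))
((-60*(m(3) - 30))*l(4, B(2)))/355248 = ((-60*(1/(-7 + 3) - 30))*(-4 + 4 + 2*2))/355248 = ((-60*(1/(-4) - 30))*(-4 + 4 + 4))*(1/355248) = (-60*(-1/4 - 30)*4)*(1/355248) = (-60*(-121/4)*4)*(1/355248) = (1815*4)*(1/355248) = 7260*(1/355248) = 605/29604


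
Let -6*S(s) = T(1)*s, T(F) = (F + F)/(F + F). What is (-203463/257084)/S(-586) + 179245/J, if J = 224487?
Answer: 13364714927497/16909620661044 ≈ 0.79036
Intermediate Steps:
T(F) = 1 (T(F) = (2*F)/((2*F)) = (2*F)*(1/(2*F)) = 1)
S(s) = -s/6
(-203463/257084)/S(-586) + 179245/J = (-203463/257084)/((-⅙*(-586))) + 179245/224487 = (-203463*1/257084)/(293/3) + 179245*(1/224487) = -203463/257084*3/293 + 179245/224487 = -610389/75325612 + 179245/224487 = 13364714927497/16909620661044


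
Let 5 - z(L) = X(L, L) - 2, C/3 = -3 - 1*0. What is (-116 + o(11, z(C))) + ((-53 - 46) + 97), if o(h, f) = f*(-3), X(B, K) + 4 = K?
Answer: -178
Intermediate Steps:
C = -9 (C = 3*(-3 - 1*0) = 3*(-3 + 0) = 3*(-3) = -9)
X(B, K) = -4 + K
z(L) = 11 - L (z(L) = 5 - ((-4 + L) - 2) = 5 - (-6 + L) = 5 + (6 - L) = 11 - L)
o(h, f) = -3*f
(-116 + o(11, z(C))) + ((-53 - 46) + 97) = (-116 - 3*(11 - 1*(-9))) + ((-53 - 46) + 97) = (-116 - 3*(11 + 9)) + (-99 + 97) = (-116 - 3*20) - 2 = (-116 - 60) - 2 = -176 - 2 = -178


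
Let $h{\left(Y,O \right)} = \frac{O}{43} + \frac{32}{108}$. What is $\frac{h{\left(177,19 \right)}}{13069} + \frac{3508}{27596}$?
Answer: $\frac{13312729036}{104679278991} \approx 0.12718$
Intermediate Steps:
$h{\left(Y,O \right)} = \frac{8}{27} + \frac{O}{43}$ ($h{\left(Y,O \right)} = O \frac{1}{43} + 32 \cdot \frac{1}{108} = \frac{O}{43} + \frac{8}{27} = \frac{8}{27} + \frac{O}{43}$)
$\frac{h{\left(177,19 \right)}}{13069} + \frac{3508}{27596} = \frac{\frac{8}{27} + \frac{1}{43} \cdot 19}{13069} + \frac{3508}{27596} = \left(\frac{8}{27} + \frac{19}{43}\right) \frac{1}{13069} + 3508 \cdot \frac{1}{27596} = \frac{857}{1161} \cdot \frac{1}{13069} + \frac{877}{6899} = \frac{857}{15173109} + \frac{877}{6899} = \frac{13312729036}{104679278991}$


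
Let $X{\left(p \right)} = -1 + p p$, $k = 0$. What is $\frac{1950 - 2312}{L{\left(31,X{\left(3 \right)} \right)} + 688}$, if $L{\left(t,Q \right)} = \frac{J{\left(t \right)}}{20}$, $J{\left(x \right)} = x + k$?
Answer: $- \frac{7240}{13791} \approx -0.52498$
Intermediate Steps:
$X{\left(p \right)} = -1 + p^{2}$
$J{\left(x \right)} = x$ ($J{\left(x \right)} = x + 0 = x$)
$L{\left(t,Q \right)} = \frac{t}{20}$
$\frac{1950 - 2312}{L{\left(31,X{\left(3 \right)} \right)} + 688} = \frac{1950 - 2312}{\frac{1}{20} \cdot 31 + 688} = - \frac{362}{\frac{31}{20} + 688} = - \frac{362}{\frac{13791}{20}} = \left(-362\right) \frac{20}{13791} = - \frac{7240}{13791}$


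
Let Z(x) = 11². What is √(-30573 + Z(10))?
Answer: 2*I*√7613 ≈ 174.51*I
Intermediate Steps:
Z(x) = 121
√(-30573 + Z(10)) = √(-30573 + 121) = √(-30452) = 2*I*√7613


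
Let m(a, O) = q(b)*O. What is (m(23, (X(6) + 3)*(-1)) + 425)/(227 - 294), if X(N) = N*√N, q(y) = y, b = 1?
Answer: -422/67 + 6*√6/67 ≈ -6.0791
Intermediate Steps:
X(N) = N^(3/2)
m(a, O) = O (m(a, O) = 1*O = O)
(m(23, (X(6) + 3)*(-1)) + 425)/(227 - 294) = ((6^(3/2) + 3)*(-1) + 425)/(227 - 294) = ((6*√6 + 3)*(-1) + 425)/(-67) = ((3 + 6*√6)*(-1) + 425)*(-1/67) = ((-3 - 6*√6) + 425)*(-1/67) = (422 - 6*√6)*(-1/67) = -422/67 + 6*√6/67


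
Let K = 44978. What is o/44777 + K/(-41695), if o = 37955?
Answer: -431446181/1866977015 ≈ -0.23109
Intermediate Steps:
o/44777 + K/(-41695) = 37955/44777 + 44978/(-41695) = 37955*(1/44777) + 44978*(-1/41695) = 37955/44777 - 44978/41695 = -431446181/1866977015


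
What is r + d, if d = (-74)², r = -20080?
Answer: -14604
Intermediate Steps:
d = 5476
r + d = -20080 + 5476 = -14604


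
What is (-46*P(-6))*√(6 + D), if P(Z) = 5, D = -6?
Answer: 0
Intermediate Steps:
(-46*P(-6))*√(6 + D) = (-46*5)*√(6 - 6) = -230*√0 = -230*0 = 0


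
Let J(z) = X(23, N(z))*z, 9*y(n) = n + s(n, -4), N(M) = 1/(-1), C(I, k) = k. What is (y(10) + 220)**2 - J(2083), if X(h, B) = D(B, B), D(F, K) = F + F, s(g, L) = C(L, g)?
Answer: 4337446/81 ≈ 53549.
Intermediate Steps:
N(M) = -1
s(g, L) = g
D(F, K) = 2*F
X(h, B) = 2*B
y(n) = 2*n/9 (y(n) = (n + n)/9 = (2*n)/9 = 2*n/9)
J(z) = -2*z (J(z) = (2*(-1))*z = -2*z)
(y(10) + 220)**2 - J(2083) = ((2/9)*10 + 220)**2 - (-2)*2083 = (20/9 + 220)**2 - 1*(-4166) = (2000/9)**2 + 4166 = 4000000/81 + 4166 = 4337446/81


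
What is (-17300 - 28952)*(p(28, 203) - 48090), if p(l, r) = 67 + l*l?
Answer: 2184898228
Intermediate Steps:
p(l, r) = 67 + l²
(-17300 - 28952)*(p(28, 203) - 48090) = (-17300 - 28952)*((67 + 28²) - 48090) = -46252*((67 + 784) - 48090) = -46252*(851 - 48090) = -46252*(-47239) = 2184898228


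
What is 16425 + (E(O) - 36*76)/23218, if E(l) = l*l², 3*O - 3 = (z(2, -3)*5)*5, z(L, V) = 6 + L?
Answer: 10304894105/626886 ≈ 16438.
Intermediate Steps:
O = 203/3 (O = 1 + (((6 + 2)*5)*5)/3 = 1 + ((8*5)*5)/3 = 1 + (40*5)/3 = 1 + (⅓)*200 = 1 + 200/3 = 203/3 ≈ 67.667)
E(l) = l³
16425 + (E(O) - 36*76)/23218 = 16425 + ((203/3)³ - 36*76)/23218 = 16425 + (8365427/27 - 2736)*(1/23218) = 16425 + (8291555/27)*(1/23218) = 16425 + 8291555/626886 = 10304894105/626886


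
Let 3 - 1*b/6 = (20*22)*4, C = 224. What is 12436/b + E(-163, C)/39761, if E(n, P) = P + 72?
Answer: -245673682/209580231 ≈ -1.1722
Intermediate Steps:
E(n, P) = 72 + P
b = -10542 (b = 18 - 6*20*22*4 = 18 - 2640*4 = 18 - 6*1760 = 18 - 10560 = -10542)
12436/b + E(-163, C)/39761 = 12436/(-10542) + (72 + 224)/39761 = 12436*(-1/10542) + 296*(1/39761) = -6218/5271 + 296/39761 = -245673682/209580231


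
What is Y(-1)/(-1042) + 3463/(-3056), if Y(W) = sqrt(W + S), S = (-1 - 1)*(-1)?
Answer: -1805751/1592176 ≈ -1.1341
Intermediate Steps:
S = 2 (S = -2*(-1) = 2)
Y(W) = sqrt(2 + W) (Y(W) = sqrt(W + 2) = sqrt(2 + W))
Y(-1)/(-1042) + 3463/(-3056) = sqrt(2 - 1)/(-1042) + 3463/(-3056) = sqrt(1)*(-1/1042) + 3463*(-1/3056) = 1*(-1/1042) - 3463/3056 = -1/1042 - 3463/3056 = -1805751/1592176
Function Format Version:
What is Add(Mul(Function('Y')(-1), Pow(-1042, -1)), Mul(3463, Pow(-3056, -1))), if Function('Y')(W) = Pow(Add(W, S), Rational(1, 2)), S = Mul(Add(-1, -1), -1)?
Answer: Rational(-1805751, 1592176) ≈ -1.1341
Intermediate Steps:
S = 2 (S = Mul(-2, -1) = 2)
Function('Y')(W) = Pow(Add(2, W), Rational(1, 2)) (Function('Y')(W) = Pow(Add(W, 2), Rational(1, 2)) = Pow(Add(2, W), Rational(1, 2)))
Add(Mul(Function('Y')(-1), Pow(-1042, -1)), Mul(3463, Pow(-3056, -1))) = Add(Mul(Pow(Add(2, -1), Rational(1, 2)), Pow(-1042, -1)), Mul(3463, Pow(-3056, -1))) = Add(Mul(Pow(1, Rational(1, 2)), Rational(-1, 1042)), Mul(3463, Rational(-1, 3056))) = Add(Mul(1, Rational(-1, 1042)), Rational(-3463, 3056)) = Add(Rational(-1, 1042), Rational(-3463, 3056)) = Rational(-1805751, 1592176)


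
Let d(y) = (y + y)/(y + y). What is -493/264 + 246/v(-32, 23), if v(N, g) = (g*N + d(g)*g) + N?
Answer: -432229/196680 ≈ -2.1976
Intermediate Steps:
d(y) = 1 (d(y) = (2*y)/((2*y)) = (2*y)*(1/(2*y)) = 1)
v(N, g) = N + g + N*g (v(N, g) = (g*N + 1*g) + N = (N*g + g) + N = (g + N*g) + N = N + g + N*g)
-493/264 + 246/v(-32, 23) = -493/264 + 246/(-32 + 23 - 32*23) = -493*1/264 + 246/(-32 + 23 - 736) = -493/264 + 246/(-745) = -493/264 + 246*(-1/745) = -493/264 - 246/745 = -432229/196680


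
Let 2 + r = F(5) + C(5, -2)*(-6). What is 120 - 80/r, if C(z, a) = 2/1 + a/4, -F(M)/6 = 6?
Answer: 5720/47 ≈ 121.70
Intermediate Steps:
F(M) = -36 (F(M) = -6*6 = -36)
C(z, a) = 2 + a/4 (C(z, a) = 2*1 + a*(¼) = 2 + a/4)
r = -47 (r = -2 + (-36 + (2 + (¼)*(-2))*(-6)) = -2 + (-36 + (2 - ½)*(-6)) = -2 + (-36 + (3/2)*(-6)) = -2 + (-36 - 9) = -2 - 45 = -47)
120 - 80/r = 120 - 80/(-47) = 120 - 1/47*(-80) = 120 + 80/47 = 5720/47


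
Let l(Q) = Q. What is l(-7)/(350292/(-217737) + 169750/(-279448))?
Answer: 5460553644/1728836597 ≈ 3.1585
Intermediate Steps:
l(-7)/(350292/(-217737) + 169750/(-279448)) = -7/(350292/(-217737) + 169750/(-279448)) = -7/(350292*(-1/217737) + 169750*(-1/279448)) = -7/(-116764/72579 - 84875/139724) = -7/(-1728836597/780079092) = -7*(-780079092/1728836597) = 5460553644/1728836597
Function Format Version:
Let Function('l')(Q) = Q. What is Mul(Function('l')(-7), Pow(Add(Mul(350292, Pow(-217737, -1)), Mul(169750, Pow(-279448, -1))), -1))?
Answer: Rational(5460553644, 1728836597) ≈ 3.1585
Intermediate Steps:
Mul(Function('l')(-7), Pow(Add(Mul(350292, Pow(-217737, -1)), Mul(169750, Pow(-279448, -1))), -1)) = Mul(-7, Pow(Add(Mul(350292, Pow(-217737, -1)), Mul(169750, Pow(-279448, -1))), -1)) = Mul(-7, Pow(Add(Mul(350292, Rational(-1, 217737)), Mul(169750, Rational(-1, 279448))), -1)) = Mul(-7, Pow(Add(Rational(-116764, 72579), Rational(-84875, 139724)), -1)) = Mul(-7, Pow(Rational(-1728836597, 780079092), -1)) = Mul(-7, Rational(-780079092, 1728836597)) = Rational(5460553644, 1728836597)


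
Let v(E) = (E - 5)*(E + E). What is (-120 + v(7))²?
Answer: 8464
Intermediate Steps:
v(E) = 2*E*(-5 + E) (v(E) = (-5 + E)*(2*E) = 2*E*(-5 + E))
(-120 + v(7))² = (-120 + 2*7*(-5 + 7))² = (-120 + 2*7*2)² = (-120 + 28)² = (-92)² = 8464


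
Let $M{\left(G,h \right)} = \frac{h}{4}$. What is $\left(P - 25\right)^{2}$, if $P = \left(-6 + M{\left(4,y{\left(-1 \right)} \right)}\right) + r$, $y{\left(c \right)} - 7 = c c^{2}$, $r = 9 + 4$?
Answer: $\frac{1089}{4} \approx 272.25$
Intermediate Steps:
$r = 13$
$y{\left(c \right)} = 7 + c^{3}$ ($y{\left(c \right)} = 7 + c c^{2} = 7 + c^{3}$)
$M{\left(G,h \right)} = \frac{h}{4}$ ($M{\left(G,h \right)} = h \frac{1}{4} = \frac{h}{4}$)
$P = \frac{17}{2}$ ($P = \left(-6 + \frac{7 + \left(-1\right)^{3}}{4}\right) + 13 = \left(-6 + \frac{7 - 1}{4}\right) + 13 = \left(-6 + \frac{1}{4} \cdot 6\right) + 13 = \left(-6 + \frac{3}{2}\right) + 13 = - \frac{9}{2} + 13 = \frac{17}{2} \approx 8.5$)
$\left(P - 25\right)^{2} = \left(\frac{17}{2} - 25\right)^{2} = \left(- \frac{33}{2}\right)^{2} = \frac{1089}{4}$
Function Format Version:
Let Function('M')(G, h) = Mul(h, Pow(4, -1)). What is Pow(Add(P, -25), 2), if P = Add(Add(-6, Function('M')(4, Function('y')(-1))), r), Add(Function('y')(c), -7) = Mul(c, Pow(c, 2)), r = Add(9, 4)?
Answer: Rational(1089, 4) ≈ 272.25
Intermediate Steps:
r = 13
Function('y')(c) = Add(7, Pow(c, 3)) (Function('y')(c) = Add(7, Mul(c, Pow(c, 2))) = Add(7, Pow(c, 3)))
Function('M')(G, h) = Mul(Rational(1, 4), h) (Function('M')(G, h) = Mul(h, Rational(1, 4)) = Mul(Rational(1, 4), h))
P = Rational(17, 2) (P = Add(Add(-6, Mul(Rational(1, 4), Add(7, Pow(-1, 3)))), 13) = Add(Add(-6, Mul(Rational(1, 4), Add(7, -1))), 13) = Add(Add(-6, Mul(Rational(1, 4), 6)), 13) = Add(Add(-6, Rational(3, 2)), 13) = Add(Rational(-9, 2), 13) = Rational(17, 2) ≈ 8.5000)
Pow(Add(P, -25), 2) = Pow(Add(Rational(17, 2), -25), 2) = Pow(Rational(-33, 2), 2) = Rational(1089, 4)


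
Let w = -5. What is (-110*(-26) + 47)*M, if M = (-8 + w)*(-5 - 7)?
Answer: 453492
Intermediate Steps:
M = 156 (M = (-8 - 5)*(-5 - 7) = -13*(-12) = 156)
(-110*(-26) + 47)*M = (-110*(-26) + 47)*156 = (2860 + 47)*156 = 2907*156 = 453492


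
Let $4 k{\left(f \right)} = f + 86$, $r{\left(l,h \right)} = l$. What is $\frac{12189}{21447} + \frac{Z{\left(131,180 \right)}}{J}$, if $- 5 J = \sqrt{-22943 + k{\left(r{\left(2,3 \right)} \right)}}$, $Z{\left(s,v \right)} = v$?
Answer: $\frac{4063}{7149} + \frac{900 i \sqrt{22921}}{22921} \approx 0.56833 + 5.9446 i$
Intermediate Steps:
$k{\left(f \right)} = \frac{43}{2} + \frac{f}{4}$ ($k{\left(f \right)} = \frac{f + 86}{4} = \frac{86 + f}{4} = \frac{43}{2} + \frac{f}{4}$)
$J = - \frac{i \sqrt{22921}}{5}$ ($J = - \frac{\sqrt{-22943 + \left(\frac{43}{2} + \frac{1}{4} \cdot 2\right)}}{5} = - \frac{\sqrt{-22943 + \left(\frac{43}{2} + \frac{1}{2}\right)}}{5} = - \frac{\sqrt{-22943 + 22}}{5} = - \frac{\sqrt{-22921}}{5} = - \frac{i \sqrt{22921}}{5} \approx - 30.279 i$)
$\frac{12189}{21447} + \frac{Z{\left(131,180 \right)}}{J} = \frac{12189}{21447} + \frac{180}{\left(- \frac{1}{5}\right) i \sqrt{22921}} = 12189 \cdot \frac{1}{21447} + 180 \frac{5 i \sqrt{22921}}{22921} = \frac{4063}{7149} + \frac{900 i \sqrt{22921}}{22921}$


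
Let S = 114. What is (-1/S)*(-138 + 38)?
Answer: 50/57 ≈ 0.87719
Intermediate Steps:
(-1/S)*(-138 + 38) = (-1/114)*(-138 + 38) = -1*1/114*(-100) = -1/114*(-100) = 50/57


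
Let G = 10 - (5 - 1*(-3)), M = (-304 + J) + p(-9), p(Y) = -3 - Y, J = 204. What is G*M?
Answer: -188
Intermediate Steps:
M = -94 (M = (-304 + 204) + (-3 - 1*(-9)) = -100 + (-3 + 9) = -100 + 6 = -94)
G = 2 (G = 10 - (5 + 3) = 10 - 1*8 = 10 - 8 = 2)
G*M = 2*(-94) = -188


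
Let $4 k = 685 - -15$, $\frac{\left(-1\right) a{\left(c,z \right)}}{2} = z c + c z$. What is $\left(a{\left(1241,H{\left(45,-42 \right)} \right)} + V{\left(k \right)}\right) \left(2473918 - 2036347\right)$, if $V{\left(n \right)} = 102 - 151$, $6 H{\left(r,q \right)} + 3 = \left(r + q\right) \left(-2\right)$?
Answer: $3236712687$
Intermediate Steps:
$H{\left(r,q \right)} = - \frac{1}{2} - \frac{q}{3} - \frac{r}{3}$ ($H{\left(r,q \right)} = - \frac{1}{2} + \frac{\left(r + q\right) \left(-2\right)}{6} = - \frac{1}{2} + \frac{\left(q + r\right) \left(-2\right)}{6} = - \frac{1}{2} + \frac{- 2 q - 2 r}{6} = - \frac{1}{2} - \left(\frac{q}{3} + \frac{r}{3}\right) = - \frac{1}{2} - \frac{q}{3} - \frac{r}{3}$)
$a{\left(c,z \right)} = - 4 c z$ ($a{\left(c,z \right)} = - 2 \left(z c + c z\right) = - 2 \left(c z + c z\right) = - 2 \cdot 2 c z = - 4 c z$)
$k = 175$ ($k = \frac{685 - -15}{4} = \frac{685 + 15}{4} = \frac{1}{4} \cdot 700 = 175$)
$V{\left(n \right)} = -49$
$\left(a{\left(1241,H{\left(45,-42 \right)} \right)} + V{\left(k \right)}\right) \left(2473918 - 2036347\right) = \left(\left(-4\right) 1241 \left(- \frac{1}{2} - -14 - 15\right) - 49\right) \left(2473918 - 2036347\right) = \left(\left(-4\right) 1241 \left(- \frac{1}{2} + 14 - 15\right) - 49\right) 437571 = \left(\left(-4\right) 1241 \left(- \frac{3}{2}\right) - 49\right) 437571 = \left(7446 - 49\right) 437571 = 7397 \cdot 437571 = 3236712687$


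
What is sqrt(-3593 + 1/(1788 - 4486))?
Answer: 77*I*sqrt(4411230)/2698 ≈ 59.942*I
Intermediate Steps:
sqrt(-3593 + 1/(1788 - 4486)) = sqrt(-3593 + 1/(-2698)) = sqrt(-3593 - 1/2698) = sqrt(-9693915/2698) = 77*I*sqrt(4411230)/2698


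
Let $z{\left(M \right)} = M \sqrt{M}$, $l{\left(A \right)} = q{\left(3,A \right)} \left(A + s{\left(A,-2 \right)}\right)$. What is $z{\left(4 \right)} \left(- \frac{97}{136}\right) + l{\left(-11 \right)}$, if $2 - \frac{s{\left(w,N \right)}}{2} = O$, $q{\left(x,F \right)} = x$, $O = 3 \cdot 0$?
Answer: $- \frac{454}{17} \approx -26.706$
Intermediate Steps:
$O = 0$
$s{\left(w,N \right)} = 4$ ($s{\left(w,N \right)} = 4 - 0 = 4 + 0 = 4$)
$l{\left(A \right)} = 12 + 3 A$ ($l{\left(A \right)} = 3 \left(A + 4\right) = 3 \left(4 + A\right) = 12 + 3 A$)
$z{\left(M \right)} = M^{\frac{3}{2}}$
$z{\left(4 \right)} \left(- \frac{97}{136}\right) + l{\left(-11 \right)} = 4^{\frac{3}{2}} \left(- \frac{97}{136}\right) + \left(12 + 3 \left(-11\right)\right) = 8 \left(\left(-97\right) \frac{1}{136}\right) + \left(12 - 33\right) = 8 \left(- \frac{97}{136}\right) - 21 = - \frac{97}{17} - 21 = - \frac{454}{17}$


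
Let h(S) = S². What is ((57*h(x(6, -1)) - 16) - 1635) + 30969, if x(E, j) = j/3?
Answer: 87973/3 ≈ 29324.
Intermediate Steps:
x(E, j) = j/3 (x(E, j) = j*(⅓) = j/3)
((57*h(x(6, -1)) - 16) - 1635) + 30969 = ((57*((⅓)*(-1))² - 16) - 1635) + 30969 = ((57*(-⅓)² - 16) - 1635) + 30969 = ((57*(⅑) - 16) - 1635) + 30969 = ((19/3 - 16) - 1635) + 30969 = (-29/3 - 1635) + 30969 = -4934/3 + 30969 = 87973/3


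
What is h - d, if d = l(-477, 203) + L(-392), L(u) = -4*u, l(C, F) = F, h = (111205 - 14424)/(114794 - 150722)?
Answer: -63725269/35928 ≈ -1773.7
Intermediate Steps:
h = -96781/35928 (h = 96781/(-35928) = 96781*(-1/35928) = -96781/35928 ≈ -2.6937)
d = 1771 (d = 203 - 4*(-392) = 203 + 1568 = 1771)
h - d = -96781/35928 - 1*1771 = -96781/35928 - 1771 = -63725269/35928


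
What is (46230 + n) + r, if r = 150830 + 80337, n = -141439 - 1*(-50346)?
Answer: 186304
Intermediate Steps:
n = -91093 (n = -141439 + 50346 = -91093)
r = 231167
(46230 + n) + r = (46230 - 91093) + 231167 = -44863 + 231167 = 186304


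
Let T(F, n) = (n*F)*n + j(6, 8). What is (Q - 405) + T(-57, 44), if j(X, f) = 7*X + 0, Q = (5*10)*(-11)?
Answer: -111265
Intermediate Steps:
Q = -550 (Q = 50*(-11) = -550)
j(X, f) = 7*X
T(F, n) = 42 + F*n**2 (T(F, n) = (n*F)*n + 7*6 = (F*n)*n + 42 = F*n**2 + 42 = 42 + F*n**2)
(Q - 405) + T(-57, 44) = (-550 - 405) + (42 - 57*44**2) = -955 + (42 - 57*1936) = -955 + (42 - 110352) = -955 - 110310 = -111265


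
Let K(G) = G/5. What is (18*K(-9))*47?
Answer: -7614/5 ≈ -1522.8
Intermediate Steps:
K(G) = G/5 (K(G) = G*(⅕) = G/5)
(18*K(-9))*47 = (18*((⅕)*(-9)))*47 = (18*(-9/5))*47 = -162/5*47 = -7614/5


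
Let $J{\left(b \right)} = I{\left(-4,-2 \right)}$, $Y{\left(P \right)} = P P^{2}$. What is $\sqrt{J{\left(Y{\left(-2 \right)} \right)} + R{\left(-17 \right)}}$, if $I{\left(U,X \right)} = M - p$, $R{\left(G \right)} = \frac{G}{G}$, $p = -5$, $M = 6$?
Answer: $2 \sqrt{3} \approx 3.4641$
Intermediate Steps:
$Y{\left(P \right)} = P^{3}$
$R{\left(G \right)} = 1$
$I{\left(U,X \right)} = 11$ ($I{\left(U,X \right)} = 6 - -5 = 6 + 5 = 11$)
$J{\left(b \right)} = 11$
$\sqrt{J{\left(Y{\left(-2 \right)} \right)} + R{\left(-17 \right)}} = \sqrt{11 + 1} = \sqrt{12} = 2 \sqrt{3}$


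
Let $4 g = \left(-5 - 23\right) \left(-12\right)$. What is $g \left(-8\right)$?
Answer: $-672$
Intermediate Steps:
$g = 84$ ($g = \frac{\left(-5 - 23\right) \left(-12\right)}{4} = \frac{\left(-28\right) \left(-12\right)}{4} = \frac{1}{4} \cdot 336 = 84$)
$g \left(-8\right) = 84 \left(-8\right) = -672$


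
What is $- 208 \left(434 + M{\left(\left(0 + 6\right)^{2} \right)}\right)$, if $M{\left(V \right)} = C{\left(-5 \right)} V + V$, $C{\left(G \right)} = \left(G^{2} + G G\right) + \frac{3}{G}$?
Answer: $- \frac{2338336}{5} \approx -4.6767 \cdot 10^{5}$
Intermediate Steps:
$C{\left(G \right)} = 2 G^{2} + \frac{3}{G}$ ($C{\left(G \right)} = \left(G^{2} + G^{2}\right) + \frac{3}{G} = 2 G^{2} + \frac{3}{G}$)
$M{\left(V \right)} = \frac{252 V}{5}$ ($M{\left(V \right)} = \frac{3 + 2 \left(-5\right)^{3}}{-5} V + V = - \frac{3 + 2 \left(-125\right)}{5} V + V = - \frac{3 - 250}{5} V + V = \left(- \frac{1}{5}\right) \left(-247\right) V + V = \frac{247 V}{5} + V = \frac{252 V}{5}$)
$- 208 \left(434 + M{\left(\left(0 + 6\right)^{2} \right)}\right) = - 208 \left(434 + \frac{252 \left(0 + 6\right)^{2}}{5}\right) = - 208 \left(434 + \frac{252 \cdot 6^{2}}{5}\right) = - 208 \left(434 + \frac{252}{5} \cdot 36\right) = - 208 \left(434 + \frac{9072}{5}\right) = \left(-208\right) \frac{11242}{5} = - \frac{2338336}{5}$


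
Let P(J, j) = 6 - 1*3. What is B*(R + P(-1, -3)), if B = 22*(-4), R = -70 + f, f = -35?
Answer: 8976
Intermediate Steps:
P(J, j) = 3 (P(J, j) = 6 - 3 = 3)
R = -105 (R = -70 - 35 = -105)
B = -88
B*(R + P(-1, -3)) = -88*(-105 + 3) = -88*(-102) = 8976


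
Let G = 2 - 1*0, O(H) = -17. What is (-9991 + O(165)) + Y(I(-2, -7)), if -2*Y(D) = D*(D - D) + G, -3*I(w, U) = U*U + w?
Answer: -10009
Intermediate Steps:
G = 2 (G = 2 + 0 = 2)
I(w, U) = -w/3 - U²/3 (I(w, U) = -(U*U + w)/3 = -(U² + w)/3 = -(w + U²)/3 = -w/3 - U²/3)
Y(D) = -1 (Y(D) = -(D*(D - D) + 2)/2 = -(D*0 + 2)/2 = -(0 + 2)/2 = -½*2 = -1)
(-9991 + O(165)) + Y(I(-2, -7)) = (-9991 - 17) - 1 = -10008 - 1 = -10009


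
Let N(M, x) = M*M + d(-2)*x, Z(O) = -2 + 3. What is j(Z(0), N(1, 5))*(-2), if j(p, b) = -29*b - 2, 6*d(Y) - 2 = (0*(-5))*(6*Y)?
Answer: 476/3 ≈ 158.67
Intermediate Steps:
Z(O) = 1
d(Y) = ⅓ (d(Y) = ⅓ + ((0*(-5))*(6*Y))/6 = ⅓ + (0*(6*Y))/6 = ⅓ + (⅙)*0 = ⅓ + 0 = ⅓)
N(M, x) = M² + x/3 (N(M, x) = M*M + x/3 = M² + x/3)
j(p, b) = -2 - 29*b
j(Z(0), N(1, 5))*(-2) = (-2 - 29*(1² + (⅓)*5))*(-2) = (-2 - 29*(1 + 5/3))*(-2) = (-2 - 29*8/3)*(-2) = (-2 - 232/3)*(-2) = -238/3*(-2) = 476/3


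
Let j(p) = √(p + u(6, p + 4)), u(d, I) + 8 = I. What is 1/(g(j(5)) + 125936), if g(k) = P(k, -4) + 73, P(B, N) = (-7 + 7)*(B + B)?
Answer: 1/126009 ≈ 7.9359e-6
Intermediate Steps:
P(B, N) = 0 (P(B, N) = 0*(2*B) = 0)
u(d, I) = -8 + I
j(p) = √(-4 + 2*p) (j(p) = √(p + (-8 + (p + 4))) = √(p + (-8 + (4 + p))) = √(p + (-4 + p)) = √(-4 + 2*p))
g(k) = 73 (g(k) = 0 + 73 = 73)
1/(g(j(5)) + 125936) = 1/(73 + 125936) = 1/126009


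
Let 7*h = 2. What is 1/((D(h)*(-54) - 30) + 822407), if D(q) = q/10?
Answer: 35/28783141 ≈ 1.2160e-6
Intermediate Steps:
h = 2/7 (h = (1/7)*2 = 2/7 ≈ 0.28571)
D(q) = q/10 (D(q) = q*(1/10) = q/10)
1/((D(h)*(-54) - 30) + 822407) = 1/((((1/10)*(2/7))*(-54) - 30) + 822407) = 1/(((1/35)*(-54) - 30) + 822407) = 1/((-54/35 - 30) + 822407) = 1/(-1104/35 + 822407) = 1/(28783141/35) = 35/28783141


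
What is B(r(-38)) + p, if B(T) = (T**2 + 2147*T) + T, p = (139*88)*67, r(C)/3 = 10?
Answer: 884884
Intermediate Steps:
r(C) = 30 (r(C) = 3*10 = 30)
p = 819544 (p = 12232*67 = 819544)
B(T) = T**2 + 2148*T
B(r(-38)) + p = 30*(2148 + 30) + 819544 = 30*2178 + 819544 = 65340 + 819544 = 884884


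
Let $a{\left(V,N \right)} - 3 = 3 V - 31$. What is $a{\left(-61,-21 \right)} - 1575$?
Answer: $-1786$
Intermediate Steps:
$a{\left(V,N \right)} = -28 + 3 V$ ($a{\left(V,N \right)} = 3 + \left(3 V - 31\right) = 3 + \left(-31 + 3 V\right) = -28 + 3 V$)
$a{\left(-61,-21 \right)} - 1575 = \left(-28 + 3 \left(-61\right)\right) - 1575 = \left(-28 - 183\right) - 1575 = -211 - 1575 = -1786$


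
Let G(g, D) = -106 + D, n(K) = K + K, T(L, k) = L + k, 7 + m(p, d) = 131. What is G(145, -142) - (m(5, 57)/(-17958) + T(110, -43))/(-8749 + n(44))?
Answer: -19285643981/77767119 ≈ -247.99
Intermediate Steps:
m(p, d) = 124 (m(p, d) = -7 + 131 = 124)
n(K) = 2*K
G(145, -142) - (m(5, 57)/(-17958) + T(110, -43))/(-8749 + n(44)) = (-106 - 142) - (124/(-17958) + (110 - 43))/(-8749 + 2*44) = -248 - (124*(-1/17958) + 67)/(-8749 + 88) = -248 - (-62/8979 + 67)/(-8661) = -248 - 601531*(-1)/(8979*8661) = -248 - 1*(-601531/77767119) = -248 + 601531/77767119 = -19285643981/77767119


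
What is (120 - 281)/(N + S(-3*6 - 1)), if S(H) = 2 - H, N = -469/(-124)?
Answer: -2852/439 ≈ -6.4966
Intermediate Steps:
N = 469/124 (N = -469*(-1/124) = 469/124 ≈ 3.7823)
(120 - 281)/(N + S(-3*6 - 1)) = (120 - 281)/(469/124 + (2 - (-3*6 - 1))) = -161/(469/124 + (2 - (-18 - 1))) = -161/(469/124 + (2 - 1*(-19))) = -161/(469/124 + (2 + 19)) = -161/(469/124 + 21) = -161/3073/124 = -161*124/3073 = -2852/439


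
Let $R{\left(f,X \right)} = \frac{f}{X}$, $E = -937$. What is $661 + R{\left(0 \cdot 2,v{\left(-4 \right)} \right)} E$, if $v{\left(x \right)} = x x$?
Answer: $661$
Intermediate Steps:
$v{\left(x \right)} = x^{2}$
$661 + R{\left(0 \cdot 2,v{\left(-4 \right)} \right)} E = 661 + \frac{0 \cdot 2}{\left(-4\right)^{2}} \left(-937\right) = 661 + \frac{0}{16} \left(-937\right) = 661 + 0 \cdot \frac{1}{16} \left(-937\right) = 661 + 0 \left(-937\right) = 661 + 0 = 661$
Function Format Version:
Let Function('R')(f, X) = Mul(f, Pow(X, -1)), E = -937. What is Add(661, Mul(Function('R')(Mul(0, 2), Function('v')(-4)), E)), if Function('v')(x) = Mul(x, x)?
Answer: 661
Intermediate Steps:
Function('v')(x) = Pow(x, 2)
Add(661, Mul(Function('R')(Mul(0, 2), Function('v')(-4)), E)) = Add(661, Mul(Mul(Mul(0, 2), Pow(Pow(-4, 2), -1)), -937)) = Add(661, Mul(Mul(0, Pow(16, -1)), -937)) = Add(661, Mul(Mul(0, Rational(1, 16)), -937)) = Add(661, Mul(0, -937)) = Add(661, 0) = 661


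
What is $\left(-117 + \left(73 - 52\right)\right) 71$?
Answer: $-6816$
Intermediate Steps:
$\left(-117 + \left(73 - 52\right)\right) 71 = \left(-117 + 21\right) 71 = \left(-96\right) 71 = -6816$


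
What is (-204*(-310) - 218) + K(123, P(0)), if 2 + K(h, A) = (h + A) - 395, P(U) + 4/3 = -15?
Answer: 188195/3 ≈ 62732.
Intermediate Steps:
P(U) = -49/3 (P(U) = -4/3 - 15 = -49/3)
K(h, A) = -397 + A + h (K(h, A) = -2 + ((h + A) - 395) = -2 + ((A + h) - 395) = -2 + (-395 + A + h) = -397 + A + h)
(-204*(-310) - 218) + K(123, P(0)) = (-204*(-310) - 218) + (-397 - 49/3 + 123) = (63240 - 218) - 871/3 = 63022 - 871/3 = 188195/3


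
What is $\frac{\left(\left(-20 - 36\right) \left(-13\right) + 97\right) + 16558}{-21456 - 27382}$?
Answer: $- \frac{17383}{48838} \approx -0.35593$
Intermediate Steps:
$\frac{\left(\left(-20 - 36\right) \left(-13\right) + 97\right) + 16558}{-21456 - 27382} = \frac{\left(\left(-20 - 36\right) \left(-13\right) + 97\right) + 16558}{-48838} = \left(\left(\left(-56\right) \left(-13\right) + 97\right) + 16558\right) \left(- \frac{1}{48838}\right) = \left(\left(728 + 97\right) + 16558\right) \left(- \frac{1}{48838}\right) = \left(825 + 16558\right) \left(- \frac{1}{48838}\right) = 17383 \left(- \frac{1}{48838}\right) = - \frac{17383}{48838}$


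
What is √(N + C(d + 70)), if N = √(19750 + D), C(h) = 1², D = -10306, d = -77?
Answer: √(1 + 2*√2361) ≈ 9.9086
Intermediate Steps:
C(h) = 1
N = 2*√2361 (N = √(19750 - 10306) = √9444 = 2*√2361 ≈ 97.180)
√(N + C(d + 70)) = √(2*√2361 + 1) = √(1 + 2*√2361)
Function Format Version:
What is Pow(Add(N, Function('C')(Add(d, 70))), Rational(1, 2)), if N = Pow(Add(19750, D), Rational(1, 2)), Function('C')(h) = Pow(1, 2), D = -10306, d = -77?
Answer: Pow(Add(1, Mul(2, Pow(2361, Rational(1, 2)))), Rational(1, 2)) ≈ 9.9086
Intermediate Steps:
Function('C')(h) = 1
N = Mul(2, Pow(2361, Rational(1, 2))) (N = Pow(Add(19750, -10306), Rational(1, 2)) = Pow(9444, Rational(1, 2)) = Mul(2, Pow(2361, Rational(1, 2))) ≈ 97.180)
Pow(Add(N, Function('C')(Add(d, 70))), Rational(1, 2)) = Pow(Add(Mul(2, Pow(2361, Rational(1, 2))), 1), Rational(1, 2)) = Pow(Add(1, Mul(2, Pow(2361, Rational(1, 2)))), Rational(1, 2))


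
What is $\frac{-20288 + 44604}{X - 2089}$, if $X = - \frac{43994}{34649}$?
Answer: $- \frac{842525084}{72425755} \approx -11.633$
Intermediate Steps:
$X = - \frac{43994}{34649}$ ($X = \left(-43994\right) \frac{1}{34649} = - \frac{43994}{34649} \approx -1.2697$)
$\frac{-20288 + 44604}{X - 2089} = \frac{-20288 + 44604}{- \frac{43994}{34649} - 2089} = \frac{24316}{- \frac{72425755}{34649}} = 24316 \left(- \frac{34649}{72425755}\right) = - \frac{842525084}{72425755}$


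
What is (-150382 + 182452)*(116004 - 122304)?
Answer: -202041000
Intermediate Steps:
(-150382 + 182452)*(116004 - 122304) = 32070*(-6300) = -202041000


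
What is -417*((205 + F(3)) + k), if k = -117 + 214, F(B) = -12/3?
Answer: -124266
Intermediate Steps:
F(B) = -4 (F(B) = -12*1/3 = -4)
k = 97
-417*((205 + F(3)) + k) = -417*((205 - 4) + 97) = -417*(201 + 97) = -417*298 = -124266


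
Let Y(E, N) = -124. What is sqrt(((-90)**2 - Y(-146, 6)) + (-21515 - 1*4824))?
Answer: I*sqrt(18115) ≈ 134.59*I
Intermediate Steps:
sqrt(((-90)**2 - Y(-146, 6)) + (-21515 - 1*4824)) = sqrt(((-90)**2 - 1*(-124)) + (-21515 - 1*4824)) = sqrt((8100 + 124) + (-21515 - 4824)) = sqrt(8224 - 26339) = sqrt(-18115) = I*sqrt(18115)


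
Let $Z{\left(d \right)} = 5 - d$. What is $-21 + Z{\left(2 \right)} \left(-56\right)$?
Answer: $-189$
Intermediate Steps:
$-21 + Z{\left(2 \right)} \left(-56\right) = -21 + \left(5 - 2\right) \left(-56\right) = -21 + 3 \left(-56\right) = -21 - 168 = -189$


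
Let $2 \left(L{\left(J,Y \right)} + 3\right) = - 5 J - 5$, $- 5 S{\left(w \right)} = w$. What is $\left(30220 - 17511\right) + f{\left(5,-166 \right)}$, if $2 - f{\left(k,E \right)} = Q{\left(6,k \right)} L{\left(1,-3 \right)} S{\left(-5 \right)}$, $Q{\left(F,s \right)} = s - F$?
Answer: $12703$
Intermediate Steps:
$S{\left(w \right)} = - \frac{w}{5}$
$L{\left(J,Y \right)} = - \frac{11}{2} - \frac{5 J}{2}$ ($L{\left(J,Y \right)} = -3 + \frac{- 5 J - 5}{2} = -3 + \frac{-5 - 5 J}{2} = -3 - \left(\frac{5}{2} + \frac{5 J}{2}\right) = - \frac{11}{2} - \frac{5 J}{2}$)
$f{\left(k,E \right)} = -46 + 8 k$ ($f{\left(k,E \right)} = 2 - \left(k - 6\right) \left(- \frac{11}{2} - \frac{5}{2}\right) \left(\left(- \frac{1}{5}\right) \left(-5\right)\right) = 2 - \left(k - 6\right) \left(- \frac{11}{2} - \frac{5}{2}\right) 1 = 2 - \left(-6 + k\right) \left(-8\right) 1 = 2 - \left(48 - 8 k\right) 1 = 2 - \left(48 - 8 k\right) = 2 + \left(-48 + 8 k\right) = -46 + 8 k$)
$\left(30220 - 17511\right) + f{\left(5,-166 \right)} = \left(30220 - 17511\right) + \left(-46 + 8 \cdot 5\right) = 12709 + \left(-46 + 40\right) = 12709 - 6 = 12703$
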